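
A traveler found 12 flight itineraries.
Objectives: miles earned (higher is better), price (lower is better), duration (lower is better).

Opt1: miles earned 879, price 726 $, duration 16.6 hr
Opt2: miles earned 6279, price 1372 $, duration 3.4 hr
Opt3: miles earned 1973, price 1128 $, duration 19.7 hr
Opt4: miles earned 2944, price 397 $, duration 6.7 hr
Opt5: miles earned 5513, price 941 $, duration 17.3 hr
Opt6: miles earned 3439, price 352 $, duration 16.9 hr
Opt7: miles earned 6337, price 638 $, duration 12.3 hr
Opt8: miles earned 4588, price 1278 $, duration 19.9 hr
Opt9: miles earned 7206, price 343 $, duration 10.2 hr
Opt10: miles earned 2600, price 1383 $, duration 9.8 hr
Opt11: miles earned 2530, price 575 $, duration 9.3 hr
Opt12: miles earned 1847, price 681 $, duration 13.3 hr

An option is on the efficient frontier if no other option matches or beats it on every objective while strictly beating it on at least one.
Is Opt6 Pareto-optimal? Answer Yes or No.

Opt9 vs Opt6: miles earned 7206≥3439, price 343≤352, duration 10.2≤16.9 — Opt9 is at least as good on every objective and strictly better on at least one, so Opt9 dominates Opt6.

No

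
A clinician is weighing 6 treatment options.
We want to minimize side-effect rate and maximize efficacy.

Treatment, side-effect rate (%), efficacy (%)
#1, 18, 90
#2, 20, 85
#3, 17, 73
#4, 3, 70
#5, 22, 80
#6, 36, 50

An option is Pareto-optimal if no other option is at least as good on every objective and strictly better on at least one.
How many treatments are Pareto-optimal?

3

#1: not dominated (best efficacy).
#2: dominated by #1 (side-effect rate 18≤20, efficacy 90≥85).
#3: not dominated.
#4: not dominated (best side-effect rate).
#5: dominated by #1 (side-effect rate 18≤22, efficacy 90≥80).
#6: dominated by #1 (side-effect rate 18≤36, efficacy 90≥50).
Pareto-optimal: #1, #3, #4 → 3.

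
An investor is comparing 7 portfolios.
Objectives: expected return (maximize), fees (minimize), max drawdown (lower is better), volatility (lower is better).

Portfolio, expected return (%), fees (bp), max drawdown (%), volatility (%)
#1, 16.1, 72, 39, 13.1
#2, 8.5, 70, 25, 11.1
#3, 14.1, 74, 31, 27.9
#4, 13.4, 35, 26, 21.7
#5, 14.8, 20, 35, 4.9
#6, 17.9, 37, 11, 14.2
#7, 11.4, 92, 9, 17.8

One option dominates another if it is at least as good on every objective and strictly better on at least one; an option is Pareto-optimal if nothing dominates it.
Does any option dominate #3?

Yes

#6 vs #3: expected return 17.9≥14.1, fees 37≤74, max drawdown 11≤31, volatility 14.2≤27.9 — #6 is at least as good on every objective and strictly better on at least one, so #6 dominates #3.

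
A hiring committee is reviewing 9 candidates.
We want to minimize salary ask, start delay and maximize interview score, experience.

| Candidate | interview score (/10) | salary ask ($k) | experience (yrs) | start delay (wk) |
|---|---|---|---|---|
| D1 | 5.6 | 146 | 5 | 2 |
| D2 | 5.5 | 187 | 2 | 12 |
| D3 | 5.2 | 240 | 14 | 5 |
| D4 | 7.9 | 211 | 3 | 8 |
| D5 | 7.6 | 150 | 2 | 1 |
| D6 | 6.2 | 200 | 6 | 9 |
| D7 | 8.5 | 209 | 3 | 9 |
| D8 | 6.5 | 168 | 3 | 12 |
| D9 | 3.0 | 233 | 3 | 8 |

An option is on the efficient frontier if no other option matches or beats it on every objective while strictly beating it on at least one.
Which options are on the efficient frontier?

D1, D3, D4, D5, D6, D7, D8

D1: not dominated (best salary ask).
D2: dominated by D1 (interview score 5.6≥5.5, salary ask 146≤187, experience 5≥2, start delay 2≤12).
D3: not dominated (best experience).
D4: not dominated.
D5: not dominated (best start delay).
D6: not dominated.
D7: not dominated (best interview score).
D8: not dominated.
D9: dominated by D1 (interview score 5.6≥3.0, salary ask 146≤233, experience 5≥3, start delay 2≤8).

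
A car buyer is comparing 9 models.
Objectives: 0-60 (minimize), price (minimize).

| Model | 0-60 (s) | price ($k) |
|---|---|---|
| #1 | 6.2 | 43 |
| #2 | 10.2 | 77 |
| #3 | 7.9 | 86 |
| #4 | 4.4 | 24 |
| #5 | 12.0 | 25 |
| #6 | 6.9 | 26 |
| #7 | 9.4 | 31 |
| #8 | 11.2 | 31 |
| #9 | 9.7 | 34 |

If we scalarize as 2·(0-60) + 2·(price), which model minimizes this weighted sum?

#4

#1: 2·6.2 + 2·43 = 98.4
#2: 2·10.2 + 2·77 = 174.4
#3: 2·7.9 + 2·86 = 187.8
#4: 2·4.4 + 2·24 = 56.8
#5: 2·12.0 + 2·25 = 74.0
#6: 2·6.9 + 2·26 = 65.8
#7: 2·9.4 + 2·31 = 80.8
#8: 2·11.2 + 2·31 = 84.4
#9: 2·9.7 + 2·34 = 87.4
Lowest: #4 at 56.8.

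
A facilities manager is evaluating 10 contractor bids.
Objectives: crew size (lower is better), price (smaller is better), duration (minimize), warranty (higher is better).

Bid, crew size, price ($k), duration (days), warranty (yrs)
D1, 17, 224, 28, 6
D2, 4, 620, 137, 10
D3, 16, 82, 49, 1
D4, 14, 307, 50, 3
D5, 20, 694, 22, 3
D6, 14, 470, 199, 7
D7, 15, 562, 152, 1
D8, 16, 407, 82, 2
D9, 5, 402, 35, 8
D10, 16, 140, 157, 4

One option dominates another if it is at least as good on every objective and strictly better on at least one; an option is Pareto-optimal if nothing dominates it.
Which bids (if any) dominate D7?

D4: crew size 14≤15, price 307≤562, duration 50≤152, warranty 3≥1 — dominates D7.
D9: crew size 5≤15, price 402≤562, duration 35≤152, warranty 8≥1 — dominates D7.
Others (D1, D2, D3, D5, D6, D8, D10) are each worse than D7 on at least one objective.

D4, D9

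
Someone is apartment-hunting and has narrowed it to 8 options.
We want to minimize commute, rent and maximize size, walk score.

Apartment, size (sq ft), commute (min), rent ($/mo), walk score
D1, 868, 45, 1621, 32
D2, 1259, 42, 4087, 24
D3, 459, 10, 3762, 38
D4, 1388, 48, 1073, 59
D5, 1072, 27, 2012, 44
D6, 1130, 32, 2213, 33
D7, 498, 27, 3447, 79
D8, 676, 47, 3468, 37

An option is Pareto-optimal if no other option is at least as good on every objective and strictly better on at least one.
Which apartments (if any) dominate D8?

D5: size 1072≥676, commute 27≤47, rent 2012≤3468, walk score 44≥37 — dominates D8.
Others (D1, D2, D3, D4, D6, D7) are each worse than D8 on at least one objective.

D5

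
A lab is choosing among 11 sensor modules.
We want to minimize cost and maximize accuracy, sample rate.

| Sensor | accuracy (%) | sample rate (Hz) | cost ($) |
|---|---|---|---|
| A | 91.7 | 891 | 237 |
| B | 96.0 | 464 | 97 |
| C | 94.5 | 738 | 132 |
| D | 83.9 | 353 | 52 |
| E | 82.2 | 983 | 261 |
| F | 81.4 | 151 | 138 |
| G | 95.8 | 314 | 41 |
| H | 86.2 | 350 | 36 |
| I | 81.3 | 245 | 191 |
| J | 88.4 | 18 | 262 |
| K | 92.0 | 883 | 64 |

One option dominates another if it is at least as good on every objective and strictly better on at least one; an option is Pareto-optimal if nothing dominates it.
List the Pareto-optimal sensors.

A: not dominated.
B: not dominated (best accuracy).
C: not dominated.
D: not dominated.
E: not dominated (best sample rate).
F: dominated by B (accuracy 96.0≥81.4, sample rate 464≥151, cost 97≤138).
G: not dominated.
H: not dominated (best cost).
I: dominated by B (accuracy 96.0≥81.3, sample rate 464≥245, cost 97≤191).
J: dominated by A (accuracy 91.7≥88.4, sample rate 891≥18, cost 237≤262).
K: not dominated.

A, B, C, D, E, G, H, K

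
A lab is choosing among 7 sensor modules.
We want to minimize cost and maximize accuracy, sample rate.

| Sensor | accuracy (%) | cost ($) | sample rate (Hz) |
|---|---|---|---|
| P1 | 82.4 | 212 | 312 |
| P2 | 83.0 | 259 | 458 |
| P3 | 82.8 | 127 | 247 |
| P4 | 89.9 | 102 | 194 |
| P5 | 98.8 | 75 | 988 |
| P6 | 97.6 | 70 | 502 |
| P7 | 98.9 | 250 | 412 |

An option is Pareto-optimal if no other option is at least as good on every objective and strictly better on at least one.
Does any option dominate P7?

P1: worse on accuracy (82.4 vs 98.9).
P2: worse on accuracy (83.0 vs 98.9).
P3: worse on accuracy (82.8 vs 98.9).
P4: worse on accuracy (89.9 vs 98.9).
P5: worse on accuracy (98.8 vs 98.9).
P6: worse on accuracy (97.6 vs 98.9).
No option is at least as good as P7 on every objective and strictly better on one.

No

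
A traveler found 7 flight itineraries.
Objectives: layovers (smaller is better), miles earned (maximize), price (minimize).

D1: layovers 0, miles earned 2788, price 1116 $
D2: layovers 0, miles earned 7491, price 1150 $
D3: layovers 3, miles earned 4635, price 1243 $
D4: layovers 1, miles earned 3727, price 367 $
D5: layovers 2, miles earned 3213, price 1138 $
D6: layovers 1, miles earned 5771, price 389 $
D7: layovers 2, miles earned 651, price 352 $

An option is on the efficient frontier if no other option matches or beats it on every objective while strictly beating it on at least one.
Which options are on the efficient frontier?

D1: not dominated.
D2: not dominated (best miles earned).
D3: dominated by D2 (layovers 0≤3, miles earned 7491≥4635, price 1150≤1243).
D4: not dominated.
D5: dominated by D4 (layovers 1≤2, miles earned 3727≥3213, price 367≤1138).
D6: not dominated.
D7: not dominated (best price).

D1, D2, D4, D6, D7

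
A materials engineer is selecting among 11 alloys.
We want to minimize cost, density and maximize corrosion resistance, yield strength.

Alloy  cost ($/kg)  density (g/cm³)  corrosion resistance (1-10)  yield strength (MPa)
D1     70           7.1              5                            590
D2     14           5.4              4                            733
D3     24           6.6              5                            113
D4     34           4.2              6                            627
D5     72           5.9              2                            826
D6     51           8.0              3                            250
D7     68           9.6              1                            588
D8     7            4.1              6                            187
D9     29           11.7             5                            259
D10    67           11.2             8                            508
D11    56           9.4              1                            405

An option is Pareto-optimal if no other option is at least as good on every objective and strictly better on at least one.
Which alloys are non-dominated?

D2, D4, D5, D8, D9, D10

D1: dominated by D4 (cost 34≤70, density 4.2≤7.1, corrosion resistance 6≥5, yield strength 627≥590).
D2: not dominated.
D3: dominated by D8 (cost 7≤24, density 4.1≤6.6, corrosion resistance 6≥5, yield strength 187≥113).
D4: not dominated.
D5: not dominated (best yield strength).
D6: dominated by D2 (cost 14≤51, density 5.4≤8.0, corrosion resistance 4≥3, yield strength 733≥250).
D7: dominated by D2 (cost 14≤68, density 5.4≤9.6, corrosion resistance 4≥1, yield strength 733≥588).
D8: not dominated (best cost).
D9: not dominated.
D10: not dominated (best corrosion resistance).
D11: dominated by D2 (cost 14≤56, density 5.4≤9.4, corrosion resistance 4≥1, yield strength 733≥405).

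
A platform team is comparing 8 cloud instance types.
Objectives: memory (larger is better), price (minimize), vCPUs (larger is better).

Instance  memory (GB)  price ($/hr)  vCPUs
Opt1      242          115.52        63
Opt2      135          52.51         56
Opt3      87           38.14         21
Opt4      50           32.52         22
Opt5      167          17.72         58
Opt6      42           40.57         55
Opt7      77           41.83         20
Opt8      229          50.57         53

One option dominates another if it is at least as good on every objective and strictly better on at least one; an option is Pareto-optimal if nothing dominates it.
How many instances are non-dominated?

Opt1: not dominated (best memory).
Opt2: dominated by Opt5 (memory 167≥135, price 17.72≤52.51, vCPUs 58≥56).
Opt3: dominated by Opt5 (memory 167≥87, price 17.72≤38.14, vCPUs 58≥21).
Opt4: dominated by Opt5 (memory 167≥50, price 17.72≤32.52, vCPUs 58≥22).
Opt5: not dominated (best price).
Opt6: dominated by Opt5 (memory 167≥42, price 17.72≤40.57, vCPUs 58≥55).
Opt7: dominated by Opt3 (memory 87≥77, price 38.14≤41.83, vCPUs 21≥20).
Opt8: not dominated.
Pareto-optimal: Opt1, Opt5, Opt8 → 3.

3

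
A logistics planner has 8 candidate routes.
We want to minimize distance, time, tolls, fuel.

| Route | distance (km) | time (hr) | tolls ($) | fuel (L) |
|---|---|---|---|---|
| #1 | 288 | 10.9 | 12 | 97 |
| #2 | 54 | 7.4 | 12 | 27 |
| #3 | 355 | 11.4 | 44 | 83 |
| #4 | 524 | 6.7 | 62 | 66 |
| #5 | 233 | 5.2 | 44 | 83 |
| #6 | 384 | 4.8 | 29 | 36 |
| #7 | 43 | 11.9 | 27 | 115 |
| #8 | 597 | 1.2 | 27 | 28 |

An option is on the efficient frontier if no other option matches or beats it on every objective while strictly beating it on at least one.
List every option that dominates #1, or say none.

#2: distance 54≤288, time 7.4≤10.9, tolls 12≤12, fuel 27≤97 — dominates #1.
Others (#3, #4, #5, #6, #7, #8) are each worse than #1 on at least one objective.

#2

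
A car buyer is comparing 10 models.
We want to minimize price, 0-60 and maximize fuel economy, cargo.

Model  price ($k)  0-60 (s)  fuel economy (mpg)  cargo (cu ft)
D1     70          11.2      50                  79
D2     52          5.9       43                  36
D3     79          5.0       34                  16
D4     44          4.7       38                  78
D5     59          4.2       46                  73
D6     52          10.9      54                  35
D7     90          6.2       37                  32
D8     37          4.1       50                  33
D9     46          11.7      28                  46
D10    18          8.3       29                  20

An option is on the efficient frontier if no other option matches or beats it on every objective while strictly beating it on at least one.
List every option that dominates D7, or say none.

D2: price 52≤90, 0-60 5.9≤6.2, fuel economy 43≥37, cargo 36≥32 — dominates D7.
D4: price 44≤90, 0-60 4.7≤6.2, fuel economy 38≥37, cargo 78≥32 — dominates D7.
D5: price 59≤90, 0-60 4.2≤6.2, fuel economy 46≥37, cargo 73≥32 — dominates D7.
D8: price 37≤90, 0-60 4.1≤6.2, fuel economy 50≥37, cargo 33≥32 — dominates D7.
Others (D1, D3, D6, D9, D10) are each worse than D7 on at least one objective.

D2, D4, D5, D8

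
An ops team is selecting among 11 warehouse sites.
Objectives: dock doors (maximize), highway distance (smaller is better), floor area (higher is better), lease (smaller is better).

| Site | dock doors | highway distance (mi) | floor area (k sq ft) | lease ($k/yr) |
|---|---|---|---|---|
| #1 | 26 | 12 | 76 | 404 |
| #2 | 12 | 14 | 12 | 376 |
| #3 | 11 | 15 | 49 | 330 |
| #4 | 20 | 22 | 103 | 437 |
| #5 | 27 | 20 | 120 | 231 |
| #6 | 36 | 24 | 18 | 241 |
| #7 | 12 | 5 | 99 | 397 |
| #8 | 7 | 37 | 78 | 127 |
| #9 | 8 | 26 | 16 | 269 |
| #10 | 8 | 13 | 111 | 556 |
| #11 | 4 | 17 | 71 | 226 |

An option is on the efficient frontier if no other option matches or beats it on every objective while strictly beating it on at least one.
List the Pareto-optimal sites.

#1: not dominated.
#2: not dominated.
#3: not dominated.
#4: dominated by #5 (dock doors 27≥20, highway distance 20≤22, floor area 120≥103, lease 231≤437).
#5: not dominated (best floor area).
#6: not dominated (best dock doors).
#7: not dominated (best highway distance).
#8: not dominated (best lease).
#9: dominated by #5 (dock doors 27≥8, highway distance 20≤26, floor area 120≥16, lease 231≤269).
#10: not dominated.
#11: not dominated.

#1, #2, #3, #5, #6, #7, #8, #10, #11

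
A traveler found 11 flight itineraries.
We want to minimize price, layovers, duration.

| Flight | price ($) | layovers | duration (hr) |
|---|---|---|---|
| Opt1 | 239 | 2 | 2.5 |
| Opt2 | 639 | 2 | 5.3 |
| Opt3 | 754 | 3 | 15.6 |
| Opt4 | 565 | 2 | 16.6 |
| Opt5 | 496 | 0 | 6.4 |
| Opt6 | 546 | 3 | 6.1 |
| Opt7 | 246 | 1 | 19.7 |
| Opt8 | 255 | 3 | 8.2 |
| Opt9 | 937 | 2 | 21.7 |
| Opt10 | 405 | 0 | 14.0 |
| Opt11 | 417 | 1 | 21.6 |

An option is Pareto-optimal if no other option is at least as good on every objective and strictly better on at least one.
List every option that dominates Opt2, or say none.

Opt1: price 239≤639, layovers 2≤2, duration 2.5≤5.3 — dominates Opt2.
Others (Opt3, Opt4, Opt5, Opt6, Opt7, Opt8, Opt9, Opt10, Opt11) are each worse than Opt2 on at least one objective.

Opt1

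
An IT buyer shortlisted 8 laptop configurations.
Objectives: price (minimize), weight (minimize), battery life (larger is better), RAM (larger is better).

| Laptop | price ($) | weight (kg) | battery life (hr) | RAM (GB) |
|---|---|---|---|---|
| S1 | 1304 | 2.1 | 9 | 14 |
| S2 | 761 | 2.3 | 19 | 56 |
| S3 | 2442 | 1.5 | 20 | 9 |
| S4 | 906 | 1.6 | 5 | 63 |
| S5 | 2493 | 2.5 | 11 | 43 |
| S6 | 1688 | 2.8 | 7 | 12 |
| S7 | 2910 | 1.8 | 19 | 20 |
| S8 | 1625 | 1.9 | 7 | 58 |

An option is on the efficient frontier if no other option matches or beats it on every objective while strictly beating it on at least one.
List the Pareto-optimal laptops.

S1, S2, S3, S4, S7, S8

S1: not dominated.
S2: not dominated (best price).
S3: not dominated (best weight).
S4: not dominated (best RAM).
S5: dominated by S2 (price 761≤2493, weight 2.3≤2.5, battery life 19≥11, RAM 56≥43).
S6: dominated by S1 (price 1304≤1688, weight 2.1≤2.8, battery life 9≥7, RAM 14≥12).
S7: not dominated.
S8: not dominated.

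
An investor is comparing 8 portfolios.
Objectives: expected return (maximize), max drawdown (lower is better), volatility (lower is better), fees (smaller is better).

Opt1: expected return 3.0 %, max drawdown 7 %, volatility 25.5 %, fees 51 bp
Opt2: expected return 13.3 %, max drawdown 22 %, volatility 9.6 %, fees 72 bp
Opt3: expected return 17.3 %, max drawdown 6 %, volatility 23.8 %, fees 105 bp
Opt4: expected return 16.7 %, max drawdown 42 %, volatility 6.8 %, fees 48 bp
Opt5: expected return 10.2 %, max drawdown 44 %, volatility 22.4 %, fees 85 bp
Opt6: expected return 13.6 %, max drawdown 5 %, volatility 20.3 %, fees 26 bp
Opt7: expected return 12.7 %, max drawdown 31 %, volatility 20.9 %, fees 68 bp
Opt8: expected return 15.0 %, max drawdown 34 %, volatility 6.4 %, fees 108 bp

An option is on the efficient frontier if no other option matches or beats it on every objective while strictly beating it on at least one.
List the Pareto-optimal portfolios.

Opt2, Opt3, Opt4, Opt6, Opt8

Opt1: dominated by Opt6 (expected return 13.6≥3.0, max drawdown 5≤7, volatility 20.3≤25.5, fees 26≤51).
Opt2: not dominated.
Opt3: not dominated (best expected return).
Opt4: not dominated.
Opt5: dominated by Opt2 (expected return 13.3≥10.2, max drawdown 22≤44, volatility 9.6≤22.4, fees 72≤85).
Opt6: not dominated (best max drawdown).
Opt7: dominated by Opt6 (expected return 13.6≥12.7, max drawdown 5≤31, volatility 20.3≤20.9, fees 26≤68).
Opt8: not dominated (best volatility).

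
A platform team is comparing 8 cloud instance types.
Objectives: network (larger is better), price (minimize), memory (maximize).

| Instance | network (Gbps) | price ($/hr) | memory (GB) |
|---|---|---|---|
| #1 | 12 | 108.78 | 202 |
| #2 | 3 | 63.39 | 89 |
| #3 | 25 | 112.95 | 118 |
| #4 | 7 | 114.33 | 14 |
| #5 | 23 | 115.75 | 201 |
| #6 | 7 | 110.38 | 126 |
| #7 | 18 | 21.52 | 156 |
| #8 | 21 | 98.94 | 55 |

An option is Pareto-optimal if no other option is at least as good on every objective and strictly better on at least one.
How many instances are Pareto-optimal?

5

#1: not dominated (best memory).
#2: dominated by #7 (network 18≥3, price 21.52≤63.39, memory 156≥89).
#3: not dominated (best network).
#4: dominated by #1 (network 12≥7, price 108.78≤114.33, memory 202≥14).
#5: not dominated.
#6: dominated by #1 (network 12≥7, price 108.78≤110.38, memory 202≥126).
#7: not dominated (best price).
#8: not dominated.
Pareto-optimal: #1, #3, #5, #7, #8 → 5.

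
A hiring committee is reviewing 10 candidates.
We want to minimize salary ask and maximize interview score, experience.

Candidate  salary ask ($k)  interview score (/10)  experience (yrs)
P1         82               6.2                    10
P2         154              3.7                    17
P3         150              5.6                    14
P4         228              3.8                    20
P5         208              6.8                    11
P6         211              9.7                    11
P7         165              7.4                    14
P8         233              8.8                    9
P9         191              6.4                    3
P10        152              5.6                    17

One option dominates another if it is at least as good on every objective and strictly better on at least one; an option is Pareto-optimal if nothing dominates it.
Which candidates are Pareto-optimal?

P1, P3, P4, P6, P7, P10

P1: not dominated (best salary ask).
P2: dominated by P10 (salary ask 152≤154, interview score 5.6≥3.7, experience 17≥17).
P3: not dominated.
P4: not dominated (best experience).
P5: dominated by P7 (salary ask 165≤208, interview score 7.4≥6.8, experience 14≥11).
P6: not dominated (best interview score).
P7: not dominated.
P8: dominated by P6 (salary ask 211≤233, interview score 9.7≥8.8, experience 11≥9).
P9: dominated by P7 (salary ask 165≤191, interview score 7.4≥6.4, experience 14≥3).
P10: not dominated.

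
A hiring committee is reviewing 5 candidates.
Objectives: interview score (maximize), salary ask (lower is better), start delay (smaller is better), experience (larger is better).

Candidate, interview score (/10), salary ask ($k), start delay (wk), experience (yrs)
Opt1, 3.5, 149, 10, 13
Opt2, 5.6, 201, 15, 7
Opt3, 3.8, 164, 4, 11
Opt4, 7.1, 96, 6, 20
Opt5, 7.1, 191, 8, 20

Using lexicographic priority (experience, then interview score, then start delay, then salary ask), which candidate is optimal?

First maximize experience: best is 20, kept {Opt4, Opt5}.
Then maximize interview score: best is 7.1, kept {Opt4, Opt5}.
Then minimize start delay: best is 6, kept {Opt4}.

Opt4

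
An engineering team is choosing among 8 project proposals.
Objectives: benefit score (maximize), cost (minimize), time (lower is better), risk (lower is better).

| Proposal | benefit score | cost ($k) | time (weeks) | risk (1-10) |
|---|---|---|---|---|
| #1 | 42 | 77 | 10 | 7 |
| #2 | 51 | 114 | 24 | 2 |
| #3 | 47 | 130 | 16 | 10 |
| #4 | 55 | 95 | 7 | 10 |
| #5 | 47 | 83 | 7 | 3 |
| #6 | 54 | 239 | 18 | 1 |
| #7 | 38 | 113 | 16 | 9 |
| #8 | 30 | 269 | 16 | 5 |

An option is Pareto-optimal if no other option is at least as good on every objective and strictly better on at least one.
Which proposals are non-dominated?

#1: not dominated (best cost).
#2: not dominated.
#3: dominated by #4 (benefit score 55≥47, cost 95≤130, time 7≤16, risk 10≤10).
#4: not dominated (best benefit score).
#5: not dominated.
#6: not dominated (best risk).
#7: dominated by #1 (benefit score 42≥38, cost 77≤113, time 10≤16, risk 7≤9).
#8: dominated by #5 (benefit score 47≥30, cost 83≤269, time 7≤16, risk 3≤5).

#1, #2, #4, #5, #6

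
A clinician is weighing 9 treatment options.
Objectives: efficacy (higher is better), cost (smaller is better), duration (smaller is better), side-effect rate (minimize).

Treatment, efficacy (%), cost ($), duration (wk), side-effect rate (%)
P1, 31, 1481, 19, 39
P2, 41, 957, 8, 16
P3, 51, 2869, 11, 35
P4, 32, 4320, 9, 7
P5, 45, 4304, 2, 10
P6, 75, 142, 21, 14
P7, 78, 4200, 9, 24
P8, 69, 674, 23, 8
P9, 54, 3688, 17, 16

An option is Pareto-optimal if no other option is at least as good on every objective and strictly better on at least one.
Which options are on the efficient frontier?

P1: dominated by P2 (efficacy 41≥31, cost 957≤1481, duration 8≤19, side-effect rate 16≤39).
P2: not dominated.
P3: not dominated.
P4: not dominated (best side-effect rate).
P5: not dominated (best duration).
P6: not dominated (best cost).
P7: not dominated (best efficacy).
P8: not dominated.
P9: not dominated.

P2, P3, P4, P5, P6, P7, P8, P9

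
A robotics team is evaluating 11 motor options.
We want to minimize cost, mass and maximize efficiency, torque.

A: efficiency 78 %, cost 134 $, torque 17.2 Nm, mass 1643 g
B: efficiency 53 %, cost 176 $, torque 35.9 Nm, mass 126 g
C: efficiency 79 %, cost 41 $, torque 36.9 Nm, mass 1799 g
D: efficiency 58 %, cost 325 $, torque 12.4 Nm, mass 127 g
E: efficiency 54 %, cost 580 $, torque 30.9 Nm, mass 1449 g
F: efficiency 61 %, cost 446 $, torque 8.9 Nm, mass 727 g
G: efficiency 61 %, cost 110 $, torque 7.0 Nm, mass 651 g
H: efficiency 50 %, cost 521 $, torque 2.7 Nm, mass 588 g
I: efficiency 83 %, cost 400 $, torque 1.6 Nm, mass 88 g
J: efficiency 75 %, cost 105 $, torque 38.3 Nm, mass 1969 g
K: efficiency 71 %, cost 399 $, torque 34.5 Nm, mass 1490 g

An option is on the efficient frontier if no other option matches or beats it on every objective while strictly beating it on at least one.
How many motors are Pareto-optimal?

A: not dominated.
B: not dominated.
C: not dominated (best cost).
D: not dominated.
E: not dominated.
F: not dominated.
G: not dominated.
H: dominated by B (efficiency 53≥50, cost 176≤521, torque 35.9≥2.7, mass 126≤588).
I: not dominated (best efficiency).
J: not dominated (best torque).
K: not dominated.
Pareto-optimal: A, B, C, D, E, F, G, I, J, K → 10.

10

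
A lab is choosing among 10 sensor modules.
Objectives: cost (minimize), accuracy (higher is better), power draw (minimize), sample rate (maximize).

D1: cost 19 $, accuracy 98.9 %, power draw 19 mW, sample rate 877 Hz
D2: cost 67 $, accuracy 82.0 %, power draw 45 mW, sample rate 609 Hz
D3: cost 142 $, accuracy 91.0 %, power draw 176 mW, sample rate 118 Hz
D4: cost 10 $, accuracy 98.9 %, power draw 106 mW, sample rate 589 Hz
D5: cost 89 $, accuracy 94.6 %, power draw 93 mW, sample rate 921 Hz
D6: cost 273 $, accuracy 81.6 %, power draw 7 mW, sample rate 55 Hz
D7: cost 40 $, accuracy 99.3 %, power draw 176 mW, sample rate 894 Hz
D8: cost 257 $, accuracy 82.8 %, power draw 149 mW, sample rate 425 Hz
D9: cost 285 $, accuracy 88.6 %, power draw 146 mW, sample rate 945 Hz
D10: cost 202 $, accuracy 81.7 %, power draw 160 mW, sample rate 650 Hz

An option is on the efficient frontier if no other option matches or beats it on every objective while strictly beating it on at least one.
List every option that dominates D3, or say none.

D1: cost 19≤142, accuracy 98.9≥91.0, power draw 19≤176, sample rate 877≥118 — dominates D3.
D4: cost 10≤142, accuracy 98.9≥91.0, power draw 106≤176, sample rate 589≥118 — dominates D3.
D5: cost 89≤142, accuracy 94.6≥91.0, power draw 93≤176, sample rate 921≥118 — dominates D3.
D7: cost 40≤142, accuracy 99.3≥91.0, power draw 176≤176, sample rate 894≥118 — dominates D3.
Others (D2, D6, D8, D9, D10) are each worse than D3 on at least one objective.

D1, D4, D5, D7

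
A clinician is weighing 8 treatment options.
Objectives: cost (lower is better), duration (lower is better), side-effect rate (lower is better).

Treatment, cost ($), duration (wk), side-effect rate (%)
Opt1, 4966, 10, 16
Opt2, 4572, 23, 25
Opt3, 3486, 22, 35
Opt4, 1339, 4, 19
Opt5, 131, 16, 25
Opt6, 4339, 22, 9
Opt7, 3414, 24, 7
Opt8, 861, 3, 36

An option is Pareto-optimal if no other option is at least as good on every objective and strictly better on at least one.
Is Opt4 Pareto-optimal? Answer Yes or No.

Yes

Opt1: worse on cost (4966 vs 1339).
Opt2: worse on cost (4572 vs 1339).
Opt3: worse on cost (3486 vs 1339).
Opt5: worse on duration (16 vs 4).
Opt6: worse on cost (4339 vs 1339).
Opt7: worse on cost (3414 vs 1339).
Opt8: worse on side-effect rate (36 vs 19).
No option is at least as good as Opt4 on every objective and strictly better on one.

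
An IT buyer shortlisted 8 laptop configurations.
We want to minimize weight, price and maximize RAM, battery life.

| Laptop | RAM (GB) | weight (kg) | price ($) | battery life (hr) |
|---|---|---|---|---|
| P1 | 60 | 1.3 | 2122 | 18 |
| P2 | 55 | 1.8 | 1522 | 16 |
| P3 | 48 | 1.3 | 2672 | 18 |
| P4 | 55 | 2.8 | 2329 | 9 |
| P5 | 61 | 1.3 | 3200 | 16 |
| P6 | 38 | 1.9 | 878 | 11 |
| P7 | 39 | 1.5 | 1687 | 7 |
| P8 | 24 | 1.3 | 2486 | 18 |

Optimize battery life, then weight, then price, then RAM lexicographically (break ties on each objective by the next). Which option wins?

First maximize battery life: best is 18, kept {P1, P3, P8}.
Then minimize weight: best is 1.3, kept {P1, P3, P8}.
Then minimize price: best is 2122, kept {P1}.

P1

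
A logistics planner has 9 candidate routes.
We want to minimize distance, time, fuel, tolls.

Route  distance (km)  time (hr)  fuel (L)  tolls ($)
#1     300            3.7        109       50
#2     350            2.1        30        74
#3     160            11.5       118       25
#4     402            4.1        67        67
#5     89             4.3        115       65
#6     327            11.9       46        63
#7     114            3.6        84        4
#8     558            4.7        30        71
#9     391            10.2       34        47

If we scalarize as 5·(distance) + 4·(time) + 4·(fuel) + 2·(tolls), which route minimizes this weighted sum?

#7

#1: 5·300 + 4·3.7 + 4·109 + 2·50 = 2050.8
#2: 5·350 + 4·2.1 + 4·30 + 2·74 = 2026.4
#3: 5·160 + 4·11.5 + 4·118 + 2·25 = 1368.0
#4: 5·402 + 4·4.1 + 4·67 + 2·67 = 2428.4
#5: 5·89 + 4·4.3 + 4·115 + 2·65 = 1052.2
#6: 5·327 + 4·11.9 + 4·46 + 2·63 = 1992.6
#7: 5·114 + 4·3.6 + 4·84 + 2·4 = 928.4
#8: 5·558 + 4·4.7 + 4·30 + 2·71 = 3070.8
#9: 5·391 + 4·10.2 + 4·34 + 2·47 = 2225.8
Lowest: #7 at 928.4.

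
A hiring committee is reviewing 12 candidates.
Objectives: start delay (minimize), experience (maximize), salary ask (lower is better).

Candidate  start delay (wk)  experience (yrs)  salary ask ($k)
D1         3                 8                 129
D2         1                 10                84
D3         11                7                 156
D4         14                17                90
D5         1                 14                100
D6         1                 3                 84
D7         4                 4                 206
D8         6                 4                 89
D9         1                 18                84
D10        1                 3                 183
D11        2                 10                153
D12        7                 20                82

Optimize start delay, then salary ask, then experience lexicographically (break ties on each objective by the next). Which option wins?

D9

First minimize start delay: best is 1, kept {D2, D5, D6, D9, D10}.
Then minimize salary ask: best is 84, kept {D2, D6, D9}.
Then maximize experience: best is 18, kept {D9}.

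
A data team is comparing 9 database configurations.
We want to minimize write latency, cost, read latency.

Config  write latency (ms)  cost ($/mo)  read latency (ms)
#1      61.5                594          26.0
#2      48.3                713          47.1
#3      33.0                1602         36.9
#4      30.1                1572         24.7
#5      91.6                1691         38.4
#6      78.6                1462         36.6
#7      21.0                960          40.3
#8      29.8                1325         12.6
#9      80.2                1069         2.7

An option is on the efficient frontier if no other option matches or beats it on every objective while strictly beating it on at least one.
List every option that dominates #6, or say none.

#1, #8

#1: write latency 61.5≤78.6, cost 594≤1462, read latency 26.0≤36.6 — dominates #6.
#8: write latency 29.8≤78.6, cost 1325≤1462, read latency 12.6≤36.6 — dominates #6.
Others (#2, #3, #4, #5, #7, #9) are each worse than #6 on at least one objective.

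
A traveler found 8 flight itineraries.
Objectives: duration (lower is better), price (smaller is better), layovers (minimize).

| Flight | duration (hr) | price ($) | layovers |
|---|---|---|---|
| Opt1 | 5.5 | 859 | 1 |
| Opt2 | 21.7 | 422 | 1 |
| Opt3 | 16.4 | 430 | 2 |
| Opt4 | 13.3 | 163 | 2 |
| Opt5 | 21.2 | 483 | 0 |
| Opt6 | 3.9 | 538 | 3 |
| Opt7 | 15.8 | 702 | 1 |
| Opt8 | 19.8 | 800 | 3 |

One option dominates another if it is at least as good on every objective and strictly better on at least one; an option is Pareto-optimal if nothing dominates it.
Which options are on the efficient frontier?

Opt1: not dominated.
Opt2: not dominated.
Opt3: dominated by Opt4 (duration 13.3≤16.4, price 163≤430, layovers 2≤2).
Opt4: not dominated (best price).
Opt5: not dominated (best layovers).
Opt6: not dominated (best duration).
Opt7: not dominated.
Opt8: dominated by Opt3 (duration 16.4≤19.8, price 430≤800, layovers 2≤3).

Opt1, Opt2, Opt4, Opt5, Opt6, Opt7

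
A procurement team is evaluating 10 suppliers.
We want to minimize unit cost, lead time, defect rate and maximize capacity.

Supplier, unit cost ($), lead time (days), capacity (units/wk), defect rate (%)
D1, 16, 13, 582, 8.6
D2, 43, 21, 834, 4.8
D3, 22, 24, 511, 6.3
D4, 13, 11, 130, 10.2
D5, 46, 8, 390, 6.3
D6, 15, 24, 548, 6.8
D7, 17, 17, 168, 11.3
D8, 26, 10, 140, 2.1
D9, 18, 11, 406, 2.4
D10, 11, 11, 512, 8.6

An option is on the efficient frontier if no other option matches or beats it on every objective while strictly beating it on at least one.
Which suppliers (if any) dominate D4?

D10: unit cost 11≤13, lead time 11≤11, capacity 512≥130, defect rate 8.6≤10.2 — dominates D4.
Others (D1, D2, D3, D5, D6, D7, D8, D9) are each worse than D4 on at least one objective.

D10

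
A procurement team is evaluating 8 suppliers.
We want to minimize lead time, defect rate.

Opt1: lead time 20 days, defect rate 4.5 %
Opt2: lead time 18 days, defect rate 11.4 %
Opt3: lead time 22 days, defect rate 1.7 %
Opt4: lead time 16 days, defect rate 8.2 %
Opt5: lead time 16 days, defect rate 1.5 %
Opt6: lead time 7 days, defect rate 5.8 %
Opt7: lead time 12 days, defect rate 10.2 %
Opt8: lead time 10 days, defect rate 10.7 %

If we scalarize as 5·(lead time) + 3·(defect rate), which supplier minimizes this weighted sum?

Opt6

Opt1: 5·20 + 3·4.5 = 113.5
Opt2: 5·18 + 3·11.4 = 124.2
Opt3: 5·22 + 3·1.7 = 115.1
Opt4: 5·16 + 3·8.2 = 104.6
Opt5: 5·16 + 3·1.5 = 84.5
Opt6: 5·7 + 3·5.8 = 52.4
Opt7: 5·12 + 3·10.2 = 90.6
Opt8: 5·10 + 3·10.7 = 82.1
Lowest: Opt6 at 52.4.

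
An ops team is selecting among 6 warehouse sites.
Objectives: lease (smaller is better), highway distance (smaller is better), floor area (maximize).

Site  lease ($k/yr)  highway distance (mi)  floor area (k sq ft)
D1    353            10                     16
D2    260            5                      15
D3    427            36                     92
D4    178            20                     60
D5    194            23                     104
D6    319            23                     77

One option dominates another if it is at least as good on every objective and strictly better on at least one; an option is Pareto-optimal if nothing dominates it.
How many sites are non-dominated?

D1: not dominated.
D2: not dominated (best highway distance).
D3: dominated by D5 (lease 194≤427, highway distance 23≤36, floor area 104≥92).
D4: not dominated (best lease).
D5: not dominated (best floor area).
D6: dominated by D5 (lease 194≤319, highway distance 23≤23, floor area 104≥77).
Pareto-optimal: D1, D2, D4, D5 → 4.

4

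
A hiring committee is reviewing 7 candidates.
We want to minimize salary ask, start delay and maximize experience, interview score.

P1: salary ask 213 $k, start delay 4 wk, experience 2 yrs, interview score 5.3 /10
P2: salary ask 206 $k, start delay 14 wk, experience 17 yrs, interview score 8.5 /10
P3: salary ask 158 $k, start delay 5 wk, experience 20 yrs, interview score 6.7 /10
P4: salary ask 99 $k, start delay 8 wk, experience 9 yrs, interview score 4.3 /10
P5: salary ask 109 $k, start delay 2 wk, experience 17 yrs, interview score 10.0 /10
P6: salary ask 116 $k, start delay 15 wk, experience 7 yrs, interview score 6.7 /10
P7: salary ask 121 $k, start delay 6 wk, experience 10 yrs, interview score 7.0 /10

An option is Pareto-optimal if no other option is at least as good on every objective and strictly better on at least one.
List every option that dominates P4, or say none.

P1: worse on salary ask (213 vs 99).
P2: worse on salary ask (206 vs 99).
P3: worse on salary ask (158 vs 99).
P5: worse on salary ask (109 vs 99).
P6: worse on salary ask (116 vs 99).
P7: worse on salary ask (121 vs 99).
No option dominates P4.

none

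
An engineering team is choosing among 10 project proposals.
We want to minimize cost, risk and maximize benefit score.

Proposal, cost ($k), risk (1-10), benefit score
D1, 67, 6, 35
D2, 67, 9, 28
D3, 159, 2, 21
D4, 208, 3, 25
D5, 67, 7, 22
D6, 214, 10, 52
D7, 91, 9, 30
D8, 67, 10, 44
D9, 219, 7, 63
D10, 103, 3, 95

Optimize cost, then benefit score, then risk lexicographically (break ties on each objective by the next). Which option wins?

First minimize cost: best is 67, kept {D1, D2, D5, D8}.
Then maximize benefit score: best is 44, kept {D8}.

D8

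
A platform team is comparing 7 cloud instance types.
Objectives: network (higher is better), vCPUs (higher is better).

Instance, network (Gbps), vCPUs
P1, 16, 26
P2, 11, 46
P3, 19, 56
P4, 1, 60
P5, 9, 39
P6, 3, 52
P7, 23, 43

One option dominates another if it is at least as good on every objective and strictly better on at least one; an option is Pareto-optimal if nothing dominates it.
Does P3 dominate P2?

P3 vs P2: network 19≥11, vCPUs 56≥46 — P3 is at least as good on every objective with at least one strict improvement.

Yes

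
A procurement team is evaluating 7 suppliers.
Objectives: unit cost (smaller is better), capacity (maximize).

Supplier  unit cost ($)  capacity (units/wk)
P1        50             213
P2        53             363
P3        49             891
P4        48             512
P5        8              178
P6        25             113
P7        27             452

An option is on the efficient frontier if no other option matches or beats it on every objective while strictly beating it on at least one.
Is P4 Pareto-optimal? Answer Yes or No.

P1: worse on unit cost (50 vs 48).
P2: worse on unit cost (53 vs 48).
P3: worse on unit cost (49 vs 48).
P5: worse on capacity (178 vs 512).
P6: worse on capacity (113 vs 512).
P7: worse on capacity (452 vs 512).
No option is at least as good as P4 on every objective and strictly better on one.

Yes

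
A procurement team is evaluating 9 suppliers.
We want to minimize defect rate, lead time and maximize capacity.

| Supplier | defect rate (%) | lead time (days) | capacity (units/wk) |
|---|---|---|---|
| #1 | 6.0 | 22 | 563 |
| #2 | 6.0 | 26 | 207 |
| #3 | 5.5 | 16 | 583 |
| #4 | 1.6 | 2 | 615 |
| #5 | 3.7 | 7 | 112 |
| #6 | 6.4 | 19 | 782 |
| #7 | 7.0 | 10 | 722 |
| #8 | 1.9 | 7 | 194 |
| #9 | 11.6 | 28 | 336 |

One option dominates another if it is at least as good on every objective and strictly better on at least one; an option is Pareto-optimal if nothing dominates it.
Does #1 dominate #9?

#1 vs #9: defect rate 6.0≤11.6, lead time 22≤28, capacity 563≥336 — #1 is at least as good on every objective with at least one strict improvement.

Yes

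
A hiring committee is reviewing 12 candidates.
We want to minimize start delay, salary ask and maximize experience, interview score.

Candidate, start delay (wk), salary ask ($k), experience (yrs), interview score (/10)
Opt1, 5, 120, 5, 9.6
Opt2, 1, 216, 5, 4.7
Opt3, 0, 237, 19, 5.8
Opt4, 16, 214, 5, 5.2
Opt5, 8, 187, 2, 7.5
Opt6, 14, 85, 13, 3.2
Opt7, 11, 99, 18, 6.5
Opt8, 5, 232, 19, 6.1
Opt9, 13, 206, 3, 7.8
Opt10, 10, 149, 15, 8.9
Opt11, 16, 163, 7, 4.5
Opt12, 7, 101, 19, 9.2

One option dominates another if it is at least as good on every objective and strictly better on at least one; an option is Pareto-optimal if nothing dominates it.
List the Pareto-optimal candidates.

Opt1, Opt2, Opt3, Opt6, Opt7, Opt8, Opt12

Opt1: not dominated (best interview score).
Opt2: not dominated.
Opt3: not dominated (best start delay).
Opt4: dominated by Opt1 (start delay 5≤16, salary ask 120≤214, experience 5≥5, interview score 9.6≥5.2).
Opt5: dominated by Opt1 (start delay 5≤8, salary ask 120≤187, experience 5≥2, interview score 9.6≥7.5).
Opt6: not dominated (best salary ask).
Opt7: not dominated.
Opt8: not dominated.
Opt9: dominated by Opt1 (start delay 5≤13, salary ask 120≤206, experience 5≥3, interview score 9.6≥7.8).
Opt10: dominated by Opt12 (start delay 7≤10, salary ask 101≤149, experience 19≥15, interview score 9.2≥8.9).
Opt11: dominated by Opt7 (start delay 11≤16, salary ask 99≤163, experience 18≥7, interview score 6.5≥4.5).
Opt12: not dominated.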